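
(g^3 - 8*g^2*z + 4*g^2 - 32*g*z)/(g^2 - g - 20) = g*(g - 8*z)/(g - 5)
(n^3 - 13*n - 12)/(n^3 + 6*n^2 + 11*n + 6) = (n - 4)/(n + 2)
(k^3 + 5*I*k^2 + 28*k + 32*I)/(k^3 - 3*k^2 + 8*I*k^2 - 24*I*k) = (k^2 - 3*I*k + 4)/(k*(k - 3))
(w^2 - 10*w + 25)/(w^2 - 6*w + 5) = (w - 5)/(w - 1)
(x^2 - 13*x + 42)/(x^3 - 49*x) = (x - 6)/(x*(x + 7))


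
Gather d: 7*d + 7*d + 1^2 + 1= 14*d + 2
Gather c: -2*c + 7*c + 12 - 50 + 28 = 5*c - 10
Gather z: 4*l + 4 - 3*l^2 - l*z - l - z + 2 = -3*l^2 + 3*l + z*(-l - 1) + 6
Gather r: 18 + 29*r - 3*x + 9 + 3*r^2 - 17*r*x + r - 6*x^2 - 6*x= 3*r^2 + r*(30 - 17*x) - 6*x^2 - 9*x + 27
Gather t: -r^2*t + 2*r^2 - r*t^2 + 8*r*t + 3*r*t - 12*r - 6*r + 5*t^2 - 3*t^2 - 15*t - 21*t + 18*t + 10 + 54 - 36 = 2*r^2 - 18*r + t^2*(2 - r) + t*(-r^2 + 11*r - 18) + 28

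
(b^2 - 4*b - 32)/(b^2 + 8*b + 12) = (b^2 - 4*b - 32)/(b^2 + 8*b + 12)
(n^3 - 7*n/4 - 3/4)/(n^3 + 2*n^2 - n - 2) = (n^2 - n - 3/4)/(n^2 + n - 2)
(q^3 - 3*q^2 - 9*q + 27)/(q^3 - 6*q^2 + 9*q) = (q + 3)/q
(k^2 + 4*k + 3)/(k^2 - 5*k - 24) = (k + 1)/(k - 8)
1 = 1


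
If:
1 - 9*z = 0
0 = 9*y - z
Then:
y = 1/81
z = 1/9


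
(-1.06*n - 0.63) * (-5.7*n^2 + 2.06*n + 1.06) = 6.042*n^3 + 1.4074*n^2 - 2.4214*n - 0.6678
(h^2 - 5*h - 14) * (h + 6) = h^3 + h^2 - 44*h - 84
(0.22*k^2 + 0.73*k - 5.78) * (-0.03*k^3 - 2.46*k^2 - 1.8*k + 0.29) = -0.0066*k^5 - 0.5631*k^4 - 2.0184*k^3 + 12.9686*k^2 + 10.6157*k - 1.6762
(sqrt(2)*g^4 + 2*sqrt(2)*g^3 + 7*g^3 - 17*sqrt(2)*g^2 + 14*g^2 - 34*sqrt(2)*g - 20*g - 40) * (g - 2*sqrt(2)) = sqrt(2)*g^5 + 2*sqrt(2)*g^4 + 3*g^4 - 31*sqrt(2)*g^3 + 6*g^3 - 62*sqrt(2)*g^2 + 48*g^2 + 40*sqrt(2)*g + 96*g + 80*sqrt(2)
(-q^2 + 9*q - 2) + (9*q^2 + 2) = 8*q^2 + 9*q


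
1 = 1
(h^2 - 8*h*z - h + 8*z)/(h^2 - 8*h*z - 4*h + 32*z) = (h - 1)/(h - 4)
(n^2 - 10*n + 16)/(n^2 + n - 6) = (n - 8)/(n + 3)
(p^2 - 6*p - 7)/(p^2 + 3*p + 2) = (p - 7)/(p + 2)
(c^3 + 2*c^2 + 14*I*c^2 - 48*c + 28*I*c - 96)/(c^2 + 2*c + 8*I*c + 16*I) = c + 6*I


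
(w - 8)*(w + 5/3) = w^2 - 19*w/3 - 40/3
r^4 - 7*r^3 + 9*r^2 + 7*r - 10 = (r - 5)*(r - 2)*(r - 1)*(r + 1)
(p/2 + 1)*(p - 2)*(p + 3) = p^3/2 + 3*p^2/2 - 2*p - 6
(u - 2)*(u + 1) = u^2 - u - 2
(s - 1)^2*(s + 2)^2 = s^4 + 2*s^3 - 3*s^2 - 4*s + 4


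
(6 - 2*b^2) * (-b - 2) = 2*b^3 + 4*b^2 - 6*b - 12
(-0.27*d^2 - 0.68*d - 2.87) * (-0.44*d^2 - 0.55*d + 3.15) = 0.1188*d^4 + 0.4477*d^3 + 0.7863*d^2 - 0.5635*d - 9.0405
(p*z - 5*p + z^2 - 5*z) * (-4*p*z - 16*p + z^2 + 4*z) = -4*p^2*z^2 + 4*p^2*z + 80*p^2 - 3*p*z^3 + 3*p*z^2 + 60*p*z + z^4 - z^3 - 20*z^2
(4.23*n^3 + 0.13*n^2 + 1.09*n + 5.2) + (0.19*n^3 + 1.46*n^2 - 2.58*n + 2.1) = 4.42*n^3 + 1.59*n^2 - 1.49*n + 7.3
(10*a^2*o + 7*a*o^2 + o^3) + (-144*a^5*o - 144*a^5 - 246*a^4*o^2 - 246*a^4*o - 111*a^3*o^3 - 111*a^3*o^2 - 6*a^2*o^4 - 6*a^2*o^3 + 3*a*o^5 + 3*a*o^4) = -144*a^5*o - 144*a^5 - 246*a^4*o^2 - 246*a^4*o - 111*a^3*o^3 - 111*a^3*o^2 - 6*a^2*o^4 - 6*a^2*o^3 + 10*a^2*o + 3*a*o^5 + 3*a*o^4 + 7*a*o^2 + o^3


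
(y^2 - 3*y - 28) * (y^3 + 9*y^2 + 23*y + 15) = y^5 + 6*y^4 - 32*y^3 - 306*y^2 - 689*y - 420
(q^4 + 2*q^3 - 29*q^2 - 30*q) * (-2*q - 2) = -2*q^5 - 6*q^4 + 54*q^3 + 118*q^2 + 60*q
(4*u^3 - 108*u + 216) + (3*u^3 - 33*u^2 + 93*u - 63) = 7*u^3 - 33*u^2 - 15*u + 153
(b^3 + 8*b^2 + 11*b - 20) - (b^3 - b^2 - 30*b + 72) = 9*b^2 + 41*b - 92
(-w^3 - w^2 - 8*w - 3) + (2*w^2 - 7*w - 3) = -w^3 + w^2 - 15*w - 6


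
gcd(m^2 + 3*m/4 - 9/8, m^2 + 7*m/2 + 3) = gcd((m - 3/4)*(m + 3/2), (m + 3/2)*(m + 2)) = m + 3/2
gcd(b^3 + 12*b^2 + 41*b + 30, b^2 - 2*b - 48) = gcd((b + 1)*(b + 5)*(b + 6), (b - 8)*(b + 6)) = b + 6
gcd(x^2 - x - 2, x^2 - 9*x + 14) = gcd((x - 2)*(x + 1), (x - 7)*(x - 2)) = x - 2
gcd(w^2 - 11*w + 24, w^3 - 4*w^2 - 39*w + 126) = w - 3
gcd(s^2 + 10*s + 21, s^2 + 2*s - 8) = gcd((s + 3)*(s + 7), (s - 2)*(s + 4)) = 1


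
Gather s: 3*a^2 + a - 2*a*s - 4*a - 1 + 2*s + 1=3*a^2 - 3*a + s*(2 - 2*a)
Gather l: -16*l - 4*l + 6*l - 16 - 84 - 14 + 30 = -14*l - 84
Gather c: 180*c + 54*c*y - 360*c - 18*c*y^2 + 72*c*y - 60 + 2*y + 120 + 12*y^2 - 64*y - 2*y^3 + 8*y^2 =c*(-18*y^2 + 126*y - 180) - 2*y^3 + 20*y^2 - 62*y + 60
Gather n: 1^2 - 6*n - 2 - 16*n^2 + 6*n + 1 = -16*n^2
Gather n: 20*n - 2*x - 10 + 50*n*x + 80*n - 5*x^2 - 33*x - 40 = n*(50*x + 100) - 5*x^2 - 35*x - 50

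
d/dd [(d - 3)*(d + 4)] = 2*d + 1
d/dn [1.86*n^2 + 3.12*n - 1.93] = 3.72*n + 3.12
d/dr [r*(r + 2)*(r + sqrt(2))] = r*(r + 2) + r*(r + sqrt(2)) + (r + 2)*(r + sqrt(2))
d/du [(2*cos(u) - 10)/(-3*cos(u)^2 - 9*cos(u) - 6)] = 2*(sin(u)^2 + 10*cos(u) + 16)*sin(u)/(3*(cos(u)^2 + 3*cos(u) + 2)^2)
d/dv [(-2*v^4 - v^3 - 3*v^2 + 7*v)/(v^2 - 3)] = (-4*v^5 - v^4 + 24*v^3 + 2*v^2 + 18*v - 21)/(v^4 - 6*v^2 + 9)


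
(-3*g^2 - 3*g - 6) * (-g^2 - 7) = 3*g^4 + 3*g^3 + 27*g^2 + 21*g + 42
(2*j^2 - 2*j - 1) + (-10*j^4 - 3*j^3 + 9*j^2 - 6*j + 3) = -10*j^4 - 3*j^3 + 11*j^2 - 8*j + 2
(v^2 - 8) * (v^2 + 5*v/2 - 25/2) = v^4 + 5*v^3/2 - 41*v^2/2 - 20*v + 100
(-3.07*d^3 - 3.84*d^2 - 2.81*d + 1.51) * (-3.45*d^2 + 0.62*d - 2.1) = 10.5915*d^5 + 11.3446*d^4 + 13.7607*d^3 + 1.1123*d^2 + 6.8372*d - 3.171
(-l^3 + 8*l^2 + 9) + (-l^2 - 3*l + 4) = -l^3 + 7*l^2 - 3*l + 13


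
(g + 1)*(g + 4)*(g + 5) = g^3 + 10*g^2 + 29*g + 20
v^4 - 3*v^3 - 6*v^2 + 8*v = v*(v - 4)*(v - 1)*(v + 2)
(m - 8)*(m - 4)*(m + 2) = m^3 - 10*m^2 + 8*m + 64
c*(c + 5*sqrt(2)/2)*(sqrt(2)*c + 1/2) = sqrt(2)*c^3 + 11*c^2/2 + 5*sqrt(2)*c/4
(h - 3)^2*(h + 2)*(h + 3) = h^4 - h^3 - 15*h^2 + 9*h + 54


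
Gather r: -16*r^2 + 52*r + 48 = -16*r^2 + 52*r + 48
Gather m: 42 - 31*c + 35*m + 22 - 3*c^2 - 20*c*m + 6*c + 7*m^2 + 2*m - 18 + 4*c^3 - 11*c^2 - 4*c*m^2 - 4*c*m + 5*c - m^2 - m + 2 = 4*c^3 - 14*c^2 - 20*c + m^2*(6 - 4*c) + m*(36 - 24*c) + 48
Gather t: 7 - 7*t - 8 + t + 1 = -6*t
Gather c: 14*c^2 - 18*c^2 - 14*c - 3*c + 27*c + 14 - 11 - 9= -4*c^2 + 10*c - 6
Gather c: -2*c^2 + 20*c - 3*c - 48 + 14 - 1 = -2*c^2 + 17*c - 35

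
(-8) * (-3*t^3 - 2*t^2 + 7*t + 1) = 24*t^3 + 16*t^2 - 56*t - 8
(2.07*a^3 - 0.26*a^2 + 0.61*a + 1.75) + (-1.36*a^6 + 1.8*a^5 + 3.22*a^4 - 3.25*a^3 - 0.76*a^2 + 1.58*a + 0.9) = -1.36*a^6 + 1.8*a^5 + 3.22*a^4 - 1.18*a^3 - 1.02*a^2 + 2.19*a + 2.65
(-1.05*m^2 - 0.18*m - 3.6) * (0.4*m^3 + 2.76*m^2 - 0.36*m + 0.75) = -0.42*m^5 - 2.97*m^4 - 1.5588*m^3 - 10.6587*m^2 + 1.161*m - 2.7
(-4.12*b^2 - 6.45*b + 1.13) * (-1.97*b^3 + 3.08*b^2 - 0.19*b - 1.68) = 8.1164*b^5 + 0.0168999999999997*b^4 - 21.3093*b^3 + 11.6275*b^2 + 10.6213*b - 1.8984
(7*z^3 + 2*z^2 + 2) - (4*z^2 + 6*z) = 7*z^3 - 2*z^2 - 6*z + 2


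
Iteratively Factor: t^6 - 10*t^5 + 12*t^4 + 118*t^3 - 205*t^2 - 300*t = (t + 1)*(t^5 - 11*t^4 + 23*t^3 + 95*t^2 - 300*t) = (t - 5)*(t + 1)*(t^4 - 6*t^3 - 7*t^2 + 60*t) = (t - 5)*(t + 1)*(t + 3)*(t^3 - 9*t^2 + 20*t) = (t - 5)*(t - 4)*(t + 1)*(t + 3)*(t^2 - 5*t) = t*(t - 5)*(t - 4)*(t + 1)*(t + 3)*(t - 5)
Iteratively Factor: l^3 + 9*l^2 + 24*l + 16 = (l + 1)*(l^2 + 8*l + 16) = (l + 1)*(l + 4)*(l + 4)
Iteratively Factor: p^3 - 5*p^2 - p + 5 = (p + 1)*(p^2 - 6*p + 5) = (p - 1)*(p + 1)*(p - 5)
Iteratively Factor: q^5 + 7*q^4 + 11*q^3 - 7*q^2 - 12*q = (q + 3)*(q^4 + 4*q^3 - q^2 - 4*q) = (q - 1)*(q + 3)*(q^3 + 5*q^2 + 4*q) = (q - 1)*(q + 1)*(q + 3)*(q^2 + 4*q) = q*(q - 1)*(q + 1)*(q + 3)*(q + 4)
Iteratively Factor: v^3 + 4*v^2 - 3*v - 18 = (v + 3)*(v^2 + v - 6) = (v + 3)^2*(v - 2)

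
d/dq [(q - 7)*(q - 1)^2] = 3*(q - 5)*(q - 1)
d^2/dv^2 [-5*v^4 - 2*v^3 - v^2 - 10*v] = -60*v^2 - 12*v - 2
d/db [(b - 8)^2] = 2*b - 16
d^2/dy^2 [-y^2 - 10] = -2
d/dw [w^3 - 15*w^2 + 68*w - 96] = 3*w^2 - 30*w + 68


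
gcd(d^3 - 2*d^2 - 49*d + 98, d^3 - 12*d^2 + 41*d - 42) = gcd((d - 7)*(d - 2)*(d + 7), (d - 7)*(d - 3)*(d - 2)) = d^2 - 9*d + 14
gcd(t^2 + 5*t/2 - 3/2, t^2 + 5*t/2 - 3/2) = t^2 + 5*t/2 - 3/2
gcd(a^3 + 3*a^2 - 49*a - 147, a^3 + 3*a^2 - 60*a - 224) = a + 7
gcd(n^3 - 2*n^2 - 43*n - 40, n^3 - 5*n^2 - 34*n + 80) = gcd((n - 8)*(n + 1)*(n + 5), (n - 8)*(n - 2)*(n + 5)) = n^2 - 3*n - 40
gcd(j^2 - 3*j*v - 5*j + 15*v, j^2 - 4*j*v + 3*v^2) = -j + 3*v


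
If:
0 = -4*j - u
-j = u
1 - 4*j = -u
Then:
No Solution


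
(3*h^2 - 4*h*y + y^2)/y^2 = 3*h^2/y^2 - 4*h/y + 1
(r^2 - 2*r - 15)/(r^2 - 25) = (r + 3)/(r + 5)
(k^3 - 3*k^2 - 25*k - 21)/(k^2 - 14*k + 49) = (k^2 + 4*k + 3)/(k - 7)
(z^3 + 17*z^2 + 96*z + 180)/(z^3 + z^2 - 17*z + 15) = (z^2 + 12*z + 36)/(z^2 - 4*z + 3)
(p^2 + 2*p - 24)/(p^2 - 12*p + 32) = (p + 6)/(p - 8)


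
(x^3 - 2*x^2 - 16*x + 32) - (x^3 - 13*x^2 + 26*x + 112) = 11*x^2 - 42*x - 80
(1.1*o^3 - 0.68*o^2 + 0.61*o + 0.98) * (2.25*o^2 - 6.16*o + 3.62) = 2.475*o^5 - 8.306*o^4 + 9.5433*o^3 - 4.0142*o^2 - 3.8286*o + 3.5476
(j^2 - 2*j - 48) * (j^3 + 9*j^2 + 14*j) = j^5 + 7*j^4 - 52*j^3 - 460*j^2 - 672*j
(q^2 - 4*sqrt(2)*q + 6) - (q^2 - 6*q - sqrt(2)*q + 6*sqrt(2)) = -3*sqrt(2)*q + 6*q - 6*sqrt(2) + 6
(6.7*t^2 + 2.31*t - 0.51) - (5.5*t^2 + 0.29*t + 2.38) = 1.2*t^2 + 2.02*t - 2.89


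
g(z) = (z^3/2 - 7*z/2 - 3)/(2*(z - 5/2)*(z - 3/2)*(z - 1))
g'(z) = (3*z^2/2 - 7/2)/(2*(z - 5/2)*(z - 3/2)*(z - 1)) - (z^3/2 - 7*z/2 - 3)/(2*(z - 5/2)*(z - 3/2)*(z - 1)^2) - (z^3/2 - 7*z/2 - 3)/(2*(z - 5/2)*(z - 3/2)^2*(z - 1)) - (z^3/2 - 7*z/2 - 3)/(2*(z - 5/2)^2*(z - 3/2)*(z - 1))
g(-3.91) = 0.06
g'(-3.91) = -0.03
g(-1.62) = -0.01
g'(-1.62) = -0.01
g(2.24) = 10.94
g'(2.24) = 10.03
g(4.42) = 0.64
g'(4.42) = -0.07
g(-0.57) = 0.06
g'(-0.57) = 0.23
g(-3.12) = 0.03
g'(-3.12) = -0.03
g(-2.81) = 0.02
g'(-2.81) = -0.03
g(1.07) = -71.24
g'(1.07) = 781.48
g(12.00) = 0.37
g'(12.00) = -0.01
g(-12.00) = 0.16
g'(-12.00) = -0.00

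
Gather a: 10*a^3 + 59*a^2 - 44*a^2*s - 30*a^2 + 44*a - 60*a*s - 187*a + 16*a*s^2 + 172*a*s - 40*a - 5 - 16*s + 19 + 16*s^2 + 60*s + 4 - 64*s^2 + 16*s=10*a^3 + a^2*(29 - 44*s) + a*(16*s^2 + 112*s - 183) - 48*s^2 + 60*s + 18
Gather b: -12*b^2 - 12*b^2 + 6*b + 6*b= -24*b^2 + 12*b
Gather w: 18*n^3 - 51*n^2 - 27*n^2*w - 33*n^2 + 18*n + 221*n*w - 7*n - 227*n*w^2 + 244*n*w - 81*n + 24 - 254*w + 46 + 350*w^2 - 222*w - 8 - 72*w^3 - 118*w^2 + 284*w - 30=18*n^3 - 84*n^2 - 70*n - 72*w^3 + w^2*(232 - 227*n) + w*(-27*n^2 + 465*n - 192) + 32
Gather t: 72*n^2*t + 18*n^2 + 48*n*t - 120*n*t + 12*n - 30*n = 18*n^2 - 18*n + t*(72*n^2 - 72*n)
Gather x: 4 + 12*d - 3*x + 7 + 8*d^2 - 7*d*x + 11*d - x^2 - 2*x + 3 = 8*d^2 + 23*d - x^2 + x*(-7*d - 5) + 14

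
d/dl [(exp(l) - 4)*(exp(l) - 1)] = (2*exp(l) - 5)*exp(l)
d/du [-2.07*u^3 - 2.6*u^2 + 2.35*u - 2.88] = -6.21*u^2 - 5.2*u + 2.35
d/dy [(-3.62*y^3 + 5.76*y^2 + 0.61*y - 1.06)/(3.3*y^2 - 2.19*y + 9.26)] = (-11.946*y^4 + 15.8556*y^3 - 115.191*y^2 + 113.6712*y + 3.3272)/(10.89*y^4 - 14.454*y^3 + 65.9121*y^2 - 40.5588*y + 85.7476)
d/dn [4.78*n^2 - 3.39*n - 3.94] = 9.56*n - 3.39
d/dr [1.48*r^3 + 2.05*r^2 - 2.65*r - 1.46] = 4.44*r^2 + 4.1*r - 2.65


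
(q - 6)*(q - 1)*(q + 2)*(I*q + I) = I*q^4 - 4*I*q^3 - 13*I*q^2 + 4*I*q + 12*I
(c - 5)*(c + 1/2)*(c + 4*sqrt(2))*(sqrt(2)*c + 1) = sqrt(2)*c^4 - 9*sqrt(2)*c^3/2 + 9*c^3 - 81*c^2/2 + 3*sqrt(2)*c^2/2 - 18*sqrt(2)*c - 45*c/2 - 10*sqrt(2)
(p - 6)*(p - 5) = p^2 - 11*p + 30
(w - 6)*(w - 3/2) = w^2 - 15*w/2 + 9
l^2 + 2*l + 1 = (l + 1)^2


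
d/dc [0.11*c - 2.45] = 0.110000000000000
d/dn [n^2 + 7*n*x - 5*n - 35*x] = 2*n + 7*x - 5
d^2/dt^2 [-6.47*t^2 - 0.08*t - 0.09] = -12.9400000000000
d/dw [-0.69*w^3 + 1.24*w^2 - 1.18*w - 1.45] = -2.07*w^2 + 2.48*w - 1.18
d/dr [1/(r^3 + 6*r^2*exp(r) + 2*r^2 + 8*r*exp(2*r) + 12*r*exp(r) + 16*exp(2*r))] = (-6*r^2*exp(r) - 3*r^2 - 16*r*exp(2*r) - 24*r*exp(r) - 4*r - 40*exp(2*r) - 12*exp(r))/(r^3 + 6*r^2*exp(r) + 2*r^2 + 8*r*exp(2*r) + 12*r*exp(r) + 16*exp(2*r))^2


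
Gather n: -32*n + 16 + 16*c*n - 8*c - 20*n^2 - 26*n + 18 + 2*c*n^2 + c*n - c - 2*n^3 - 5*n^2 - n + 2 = -9*c - 2*n^3 + n^2*(2*c - 25) + n*(17*c - 59) + 36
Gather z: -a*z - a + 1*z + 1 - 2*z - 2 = -a + z*(-a - 1) - 1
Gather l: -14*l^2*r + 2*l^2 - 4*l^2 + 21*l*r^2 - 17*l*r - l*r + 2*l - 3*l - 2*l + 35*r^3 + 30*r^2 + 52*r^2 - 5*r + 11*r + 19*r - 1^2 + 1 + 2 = l^2*(-14*r - 2) + l*(21*r^2 - 18*r - 3) + 35*r^3 + 82*r^2 + 25*r + 2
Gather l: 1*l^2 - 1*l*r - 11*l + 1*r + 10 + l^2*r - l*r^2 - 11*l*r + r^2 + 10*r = l^2*(r + 1) + l*(-r^2 - 12*r - 11) + r^2 + 11*r + 10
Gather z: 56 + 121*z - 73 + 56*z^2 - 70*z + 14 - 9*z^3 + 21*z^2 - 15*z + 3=-9*z^3 + 77*z^2 + 36*z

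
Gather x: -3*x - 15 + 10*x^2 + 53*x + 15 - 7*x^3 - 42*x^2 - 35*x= -7*x^3 - 32*x^2 + 15*x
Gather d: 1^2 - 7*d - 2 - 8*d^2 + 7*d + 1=-8*d^2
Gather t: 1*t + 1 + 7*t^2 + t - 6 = 7*t^2 + 2*t - 5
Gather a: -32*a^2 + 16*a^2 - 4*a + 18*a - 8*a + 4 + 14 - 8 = -16*a^2 + 6*a + 10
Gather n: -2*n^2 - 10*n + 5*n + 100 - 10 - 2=-2*n^2 - 5*n + 88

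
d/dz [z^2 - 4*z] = 2*z - 4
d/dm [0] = 0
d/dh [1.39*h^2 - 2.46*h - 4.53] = 2.78*h - 2.46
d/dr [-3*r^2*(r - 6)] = 9*r*(4 - r)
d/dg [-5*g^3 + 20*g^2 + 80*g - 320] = -15*g^2 + 40*g + 80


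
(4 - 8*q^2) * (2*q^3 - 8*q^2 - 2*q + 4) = -16*q^5 + 64*q^4 + 24*q^3 - 64*q^2 - 8*q + 16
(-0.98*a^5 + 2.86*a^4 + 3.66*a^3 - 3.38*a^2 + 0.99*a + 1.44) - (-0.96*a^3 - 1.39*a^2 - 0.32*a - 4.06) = -0.98*a^5 + 2.86*a^4 + 4.62*a^3 - 1.99*a^2 + 1.31*a + 5.5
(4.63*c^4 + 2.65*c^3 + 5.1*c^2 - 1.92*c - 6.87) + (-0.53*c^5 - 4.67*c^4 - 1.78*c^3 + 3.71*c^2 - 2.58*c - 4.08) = -0.53*c^5 - 0.04*c^4 + 0.87*c^3 + 8.81*c^2 - 4.5*c - 10.95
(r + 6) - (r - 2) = 8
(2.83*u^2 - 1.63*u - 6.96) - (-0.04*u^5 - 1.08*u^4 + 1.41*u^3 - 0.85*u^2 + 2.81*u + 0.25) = 0.04*u^5 + 1.08*u^4 - 1.41*u^3 + 3.68*u^2 - 4.44*u - 7.21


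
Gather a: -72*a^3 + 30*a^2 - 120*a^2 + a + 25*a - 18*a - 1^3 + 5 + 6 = -72*a^3 - 90*a^2 + 8*a + 10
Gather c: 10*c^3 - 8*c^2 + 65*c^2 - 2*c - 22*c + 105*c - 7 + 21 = 10*c^3 + 57*c^2 + 81*c + 14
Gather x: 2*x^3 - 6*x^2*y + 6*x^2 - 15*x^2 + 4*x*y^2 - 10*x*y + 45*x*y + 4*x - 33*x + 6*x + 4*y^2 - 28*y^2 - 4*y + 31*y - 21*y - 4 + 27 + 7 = 2*x^3 + x^2*(-6*y - 9) + x*(4*y^2 + 35*y - 23) - 24*y^2 + 6*y + 30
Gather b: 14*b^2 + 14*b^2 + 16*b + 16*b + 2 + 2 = 28*b^2 + 32*b + 4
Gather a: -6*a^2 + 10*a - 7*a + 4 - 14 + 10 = -6*a^2 + 3*a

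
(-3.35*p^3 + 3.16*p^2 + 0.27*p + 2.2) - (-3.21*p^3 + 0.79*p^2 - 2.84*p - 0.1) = -0.14*p^3 + 2.37*p^2 + 3.11*p + 2.3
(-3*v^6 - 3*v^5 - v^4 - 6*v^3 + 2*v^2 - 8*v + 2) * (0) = 0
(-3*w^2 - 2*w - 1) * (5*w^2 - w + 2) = -15*w^4 - 7*w^3 - 9*w^2 - 3*w - 2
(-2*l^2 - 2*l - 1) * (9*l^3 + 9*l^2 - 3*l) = -18*l^5 - 36*l^4 - 21*l^3 - 3*l^2 + 3*l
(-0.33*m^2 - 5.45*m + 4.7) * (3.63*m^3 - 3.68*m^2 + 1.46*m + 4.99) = -1.1979*m^5 - 18.5691*m^4 + 36.6352*m^3 - 26.8997*m^2 - 20.3335*m + 23.453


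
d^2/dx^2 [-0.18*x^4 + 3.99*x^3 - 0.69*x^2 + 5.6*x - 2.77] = -2.16*x^2 + 23.94*x - 1.38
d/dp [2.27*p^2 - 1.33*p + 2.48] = 4.54*p - 1.33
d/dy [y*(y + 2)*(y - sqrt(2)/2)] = 3*y^2 - sqrt(2)*y + 4*y - sqrt(2)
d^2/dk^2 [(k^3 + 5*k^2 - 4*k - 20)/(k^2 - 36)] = 64*(k^3 + 15*k^2 + 108*k + 180)/(k^6 - 108*k^4 + 3888*k^2 - 46656)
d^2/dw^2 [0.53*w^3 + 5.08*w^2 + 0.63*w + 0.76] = 3.18*w + 10.16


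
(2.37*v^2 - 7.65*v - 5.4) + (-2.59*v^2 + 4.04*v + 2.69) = -0.22*v^2 - 3.61*v - 2.71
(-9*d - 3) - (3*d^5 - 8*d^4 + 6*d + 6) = -3*d^5 + 8*d^4 - 15*d - 9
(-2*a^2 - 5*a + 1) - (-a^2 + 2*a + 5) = -a^2 - 7*a - 4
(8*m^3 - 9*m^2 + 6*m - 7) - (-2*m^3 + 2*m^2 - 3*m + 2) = 10*m^3 - 11*m^2 + 9*m - 9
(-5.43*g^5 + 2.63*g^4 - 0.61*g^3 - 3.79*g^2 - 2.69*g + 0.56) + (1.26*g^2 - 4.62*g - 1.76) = -5.43*g^5 + 2.63*g^4 - 0.61*g^3 - 2.53*g^2 - 7.31*g - 1.2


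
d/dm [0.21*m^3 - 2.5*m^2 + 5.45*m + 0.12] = 0.63*m^2 - 5.0*m + 5.45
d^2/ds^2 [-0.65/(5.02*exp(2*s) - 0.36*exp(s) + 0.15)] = (-0.65*(10.04*exp(s) - 0.36)*(20.08*exp(s) - 0.72)*exp(s) + (13.052*exp(s) - 0.234)*(5.02*exp(2*s) - 0.36*exp(s) + 0.15))*exp(s)/(5.02*exp(2*s) - 0.36*exp(s) + 0.15)^3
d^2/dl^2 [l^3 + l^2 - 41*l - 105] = 6*l + 2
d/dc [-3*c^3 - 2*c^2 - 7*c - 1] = -9*c^2 - 4*c - 7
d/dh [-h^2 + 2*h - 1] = 2 - 2*h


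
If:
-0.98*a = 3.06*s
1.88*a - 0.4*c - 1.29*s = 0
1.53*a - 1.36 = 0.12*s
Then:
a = 0.87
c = 4.97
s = -0.28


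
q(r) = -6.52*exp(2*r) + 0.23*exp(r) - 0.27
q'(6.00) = -2122229.69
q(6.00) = -1061068.72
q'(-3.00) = -0.02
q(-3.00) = -0.27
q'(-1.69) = -0.40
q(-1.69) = -0.45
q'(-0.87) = -2.19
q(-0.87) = -1.32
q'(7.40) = -34900467.24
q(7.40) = -17450045.75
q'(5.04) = -311111.72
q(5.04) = -155538.37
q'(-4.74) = 0.00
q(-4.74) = -0.27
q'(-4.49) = 0.00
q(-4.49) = -0.27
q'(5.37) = -601955.90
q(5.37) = -300953.51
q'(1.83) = -505.32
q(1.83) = -252.21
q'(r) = -13.04*exp(2*r) + 0.23*exp(r)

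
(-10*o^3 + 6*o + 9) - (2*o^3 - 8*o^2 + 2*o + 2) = -12*o^3 + 8*o^2 + 4*o + 7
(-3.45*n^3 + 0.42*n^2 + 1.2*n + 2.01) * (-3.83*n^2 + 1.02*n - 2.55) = 13.2135*n^5 - 5.1276*n^4 + 4.6299*n^3 - 7.5453*n^2 - 1.0098*n - 5.1255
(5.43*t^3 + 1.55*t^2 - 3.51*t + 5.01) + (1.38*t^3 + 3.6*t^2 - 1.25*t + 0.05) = 6.81*t^3 + 5.15*t^2 - 4.76*t + 5.06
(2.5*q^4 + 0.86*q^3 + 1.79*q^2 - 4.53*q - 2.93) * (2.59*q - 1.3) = 6.475*q^5 - 1.0226*q^4 + 3.5181*q^3 - 14.0597*q^2 - 1.6997*q + 3.809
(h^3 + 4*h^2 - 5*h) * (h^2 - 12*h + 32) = h^5 - 8*h^4 - 21*h^3 + 188*h^2 - 160*h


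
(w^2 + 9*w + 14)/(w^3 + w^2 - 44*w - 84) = (w + 7)/(w^2 - w - 42)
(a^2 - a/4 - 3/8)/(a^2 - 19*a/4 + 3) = (a + 1/2)/(a - 4)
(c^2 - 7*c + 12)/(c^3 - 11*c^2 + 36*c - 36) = (c - 4)/(c^2 - 8*c + 12)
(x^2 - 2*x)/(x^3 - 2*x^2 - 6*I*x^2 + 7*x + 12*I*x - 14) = x/(x^2 - 6*I*x + 7)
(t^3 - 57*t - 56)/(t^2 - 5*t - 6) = (t^2 - t - 56)/(t - 6)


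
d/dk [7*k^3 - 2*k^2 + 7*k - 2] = 21*k^2 - 4*k + 7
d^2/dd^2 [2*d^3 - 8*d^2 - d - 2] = 12*d - 16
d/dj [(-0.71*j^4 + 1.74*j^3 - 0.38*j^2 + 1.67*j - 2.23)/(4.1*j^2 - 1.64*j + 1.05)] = (-5.822*j^5 + 10.6272*j^4 - 8.6892*j^3 - 0.742800000000001*j^2 + 17.488*j - 1.9037)/(16.81*j^4 - 13.448*j^3 + 11.2996*j^2 - 3.444*j + 1.1025)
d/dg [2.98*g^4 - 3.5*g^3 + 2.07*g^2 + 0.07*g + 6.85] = 11.92*g^3 - 10.5*g^2 + 4.14*g + 0.07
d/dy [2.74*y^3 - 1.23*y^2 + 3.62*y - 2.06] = 8.22*y^2 - 2.46*y + 3.62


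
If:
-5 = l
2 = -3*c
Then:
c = -2/3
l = -5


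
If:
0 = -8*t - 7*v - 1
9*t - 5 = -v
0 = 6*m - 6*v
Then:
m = -49/55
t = 36/55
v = -49/55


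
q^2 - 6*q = q*(q - 6)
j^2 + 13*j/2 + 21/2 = (j + 3)*(j + 7/2)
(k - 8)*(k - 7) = k^2 - 15*k + 56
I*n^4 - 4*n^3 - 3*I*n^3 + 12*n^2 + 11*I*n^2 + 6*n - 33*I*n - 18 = (n - 3)*(n - I)*(n + 6*I)*(I*n + 1)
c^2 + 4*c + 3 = (c + 1)*(c + 3)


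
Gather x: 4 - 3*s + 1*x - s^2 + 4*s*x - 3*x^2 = -s^2 - 3*s - 3*x^2 + x*(4*s + 1) + 4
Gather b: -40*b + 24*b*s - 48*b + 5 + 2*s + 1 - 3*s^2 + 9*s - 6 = b*(24*s - 88) - 3*s^2 + 11*s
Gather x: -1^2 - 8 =-9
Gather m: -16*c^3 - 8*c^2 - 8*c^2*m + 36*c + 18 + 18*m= -16*c^3 - 8*c^2 + 36*c + m*(18 - 8*c^2) + 18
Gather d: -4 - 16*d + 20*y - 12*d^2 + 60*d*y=-12*d^2 + d*(60*y - 16) + 20*y - 4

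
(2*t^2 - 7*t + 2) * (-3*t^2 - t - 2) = -6*t^4 + 19*t^3 - 3*t^2 + 12*t - 4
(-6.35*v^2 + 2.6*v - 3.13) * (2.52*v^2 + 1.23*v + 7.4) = -16.002*v^4 - 1.2585*v^3 - 51.6796*v^2 + 15.3901*v - 23.162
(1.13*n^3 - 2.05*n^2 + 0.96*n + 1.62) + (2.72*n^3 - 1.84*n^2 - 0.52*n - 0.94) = 3.85*n^3 - 3.89*n^2 + 0.44*n + 0.68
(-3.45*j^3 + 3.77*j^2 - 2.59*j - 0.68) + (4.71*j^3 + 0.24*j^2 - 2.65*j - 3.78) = 1.26*j^3 + 4.01*j^2 - 5.24*j - 4.46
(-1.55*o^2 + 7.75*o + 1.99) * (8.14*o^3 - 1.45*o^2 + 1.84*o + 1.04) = -12.617*o^5 + 65.3325*o^4 + 2.1091*o^3 + 9.7625*o^2 + 11.7216*o + 2.0696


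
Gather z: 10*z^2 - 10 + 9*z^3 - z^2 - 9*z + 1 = 9*z^3 + 9*z^2 - 9*z - 9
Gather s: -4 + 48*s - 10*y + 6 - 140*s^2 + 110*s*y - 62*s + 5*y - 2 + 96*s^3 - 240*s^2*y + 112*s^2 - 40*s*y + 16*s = 96*s^3 + s^2*(-240*y - 28) + s*(70*y + 2) - 5*y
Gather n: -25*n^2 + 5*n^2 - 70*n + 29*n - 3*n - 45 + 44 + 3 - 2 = -20*n^2 - 44*n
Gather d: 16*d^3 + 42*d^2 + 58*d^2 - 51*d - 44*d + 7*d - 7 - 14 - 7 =16*d^3 + 100*d^2 - 88*d - 28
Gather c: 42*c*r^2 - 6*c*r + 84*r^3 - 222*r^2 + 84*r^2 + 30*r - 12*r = c*(42*r^2 - 6*r) + 84*r^3 - 138*r^2 + 18*r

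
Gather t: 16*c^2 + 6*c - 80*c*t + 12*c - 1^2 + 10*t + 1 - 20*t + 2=16*c^2 + 18*c + t*(-80*c - 10) + 2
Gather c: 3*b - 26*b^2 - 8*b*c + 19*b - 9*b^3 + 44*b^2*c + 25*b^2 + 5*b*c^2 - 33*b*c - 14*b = -9*b^3 - b^2 + 5*b*c^2 + 8*b + c*(44*b^2 - 41*b)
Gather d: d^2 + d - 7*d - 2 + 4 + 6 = d^2 - 6*d + 8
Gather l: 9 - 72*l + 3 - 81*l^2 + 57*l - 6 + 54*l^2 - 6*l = -27*l^2 - 21*l + 6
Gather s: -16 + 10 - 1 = -7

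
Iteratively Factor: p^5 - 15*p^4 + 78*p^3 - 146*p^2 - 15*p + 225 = (p - 3)*(p^4 - 12*p^3 + 42*p^2 - 20*p - 75) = (p - 3)^2*(p^3 - 9*p^2 + 15*p + 25) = (p - 3)^2*(p + 1)*(p^2 - 10*p + 25) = (p - 5)*(p - 3)^2*(p + 1)*(p - 5)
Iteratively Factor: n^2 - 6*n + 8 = (n - 2)*(n - 4)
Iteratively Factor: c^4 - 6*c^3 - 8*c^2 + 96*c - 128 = (c - 4)*(c^3 - 2*c^2 - 16*c + 32) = (c - 4)^2*(c^2 + 2*c - 8) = (c - 4)^2*(c - 2)*(c + 4)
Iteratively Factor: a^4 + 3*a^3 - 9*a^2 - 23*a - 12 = (a - 3)*(a^3 + 6*a^2 + 9*a + 4) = (a - 3)*(a + 1)*(a^2 + 5*a + 4) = (a - 3)*(a + 1)*(a + 4)*(a + 1)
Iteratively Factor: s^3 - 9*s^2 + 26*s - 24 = (s - 2)*(s^2 - 7*s + 12) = (s - 4)*(s - 2)*(s - 3)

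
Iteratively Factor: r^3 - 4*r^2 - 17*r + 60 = (r + 4)*(r^2 - 8*r + 15) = (r - 3)*(r + 4)*(r - 5)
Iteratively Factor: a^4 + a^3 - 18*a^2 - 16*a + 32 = (a - 1)*(a^3 + 2*a^2 - 16*a - 32) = (a - 1)*(a + 2)*(a^2 - 16) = (a - 1)*(a + 2)*(a + 4)*(a - 4)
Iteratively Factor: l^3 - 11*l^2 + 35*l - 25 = (l - 1)*(l^2 - 10*l + 25) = (l - 5)*(l - 1)*(l - 5)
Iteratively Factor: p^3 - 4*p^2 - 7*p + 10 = (p - 1)*(p^2 - 3*p - 10) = (p - 5)*(p - 1)*(p + 2)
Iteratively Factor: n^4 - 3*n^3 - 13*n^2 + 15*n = (n)*(n^3 - 3*n^2 - 13*n + 15) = n*(n - 5)*(n^2 + 2*n - 3) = n*(n - 5)*(n + 3)*(n - 1)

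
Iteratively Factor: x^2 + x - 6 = (x - 2)*(x + 3)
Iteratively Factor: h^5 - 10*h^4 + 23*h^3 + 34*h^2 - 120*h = (h + 2)*(h^4 - 12*h^3 + 47*h^2 - 60*h) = (h - 4)*(h + 2)*(h^3 - 8*h^2 + 15*h) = h*(h - 4)*(h + 2)*(h^2 - 8*h + 15) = h*(h - 4)*(h - 3)*(h + 2)*(h - 5)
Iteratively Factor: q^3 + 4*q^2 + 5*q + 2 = (q + 1)*(q^2 + 3*q + 2) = (q + 1)^2*(q + 2)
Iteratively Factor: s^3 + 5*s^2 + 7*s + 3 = (s + 1)*(s^2 + 4*s + 3) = (s + 1)^2*(s + 3)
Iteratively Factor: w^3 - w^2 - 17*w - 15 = (w - 5)*(w^2 + 4*w + 3) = (w - 5)*(w + 1)*(w + 3)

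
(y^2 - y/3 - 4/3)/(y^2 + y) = (y - 4/3)/y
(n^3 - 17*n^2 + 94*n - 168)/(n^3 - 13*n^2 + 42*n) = (n - 4)/n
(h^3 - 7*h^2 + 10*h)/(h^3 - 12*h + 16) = h*(h - 5)/(h^2 + 2*h - 8)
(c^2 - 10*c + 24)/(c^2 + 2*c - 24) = (c - 6)/(c + 6)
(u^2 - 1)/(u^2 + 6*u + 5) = (u - 1)/(u + 5)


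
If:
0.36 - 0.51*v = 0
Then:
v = 0.71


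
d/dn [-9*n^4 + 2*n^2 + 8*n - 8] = -36*n^3 + 4*n + 8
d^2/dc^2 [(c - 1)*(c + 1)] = 2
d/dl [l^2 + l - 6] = 2*l + 1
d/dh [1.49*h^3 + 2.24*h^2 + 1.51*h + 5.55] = 4.47*h^2 + 4.48*h + 1.51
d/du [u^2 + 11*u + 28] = 2*u + 11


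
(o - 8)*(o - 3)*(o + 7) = o^3 - 4*o^2 - 53*o + 168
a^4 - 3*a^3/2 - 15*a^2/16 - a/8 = a*(a - 2)*(a + 1/4)^2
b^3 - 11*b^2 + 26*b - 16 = (b - 8)*(b - 2)*(b - 1)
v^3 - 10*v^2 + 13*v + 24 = (v - 8)*(v - 3)*(v + 1)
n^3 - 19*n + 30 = (n - 3)*(n - 2)*(n + 5)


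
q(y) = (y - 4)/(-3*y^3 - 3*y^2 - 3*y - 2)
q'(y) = (y - 4)*(9*y^2 + 6*y + 3)/(-3*y^3 - 3*y^2 - 3*y - 2)^2 + 1/(-3*y^3 - 3*y^2 - 3*y - 2) = (6*y^3 - 33*y^2 - 24*y - 14)/(9*y^6 + 18*y^5 + 27*y^4 + 30*y^3 + 21*y^2 + 12*y + 4)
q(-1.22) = -1.98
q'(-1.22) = -6.41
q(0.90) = 0.33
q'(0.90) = -0.67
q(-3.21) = -0.09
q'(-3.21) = -0.08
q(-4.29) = -0.04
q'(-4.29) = -0.03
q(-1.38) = -1.25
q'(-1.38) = -3.20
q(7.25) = -0.00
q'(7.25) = 0.00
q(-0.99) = -5.31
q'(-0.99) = -32.11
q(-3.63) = -0.07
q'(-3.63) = -0.05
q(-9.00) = -0.00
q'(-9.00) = 0.00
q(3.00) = 0.01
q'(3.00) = -0.02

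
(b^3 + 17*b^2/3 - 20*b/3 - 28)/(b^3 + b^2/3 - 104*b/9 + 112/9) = 3*(b^2 + 8*b + 12)/(3*b^2 + 8*b - 16)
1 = 1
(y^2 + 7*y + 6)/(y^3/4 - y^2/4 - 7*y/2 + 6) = 4*(y^2 + 7*y + 6)/(y^3 - y^2 - 14*y + 24)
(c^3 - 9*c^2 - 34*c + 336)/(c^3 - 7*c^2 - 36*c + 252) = (c - 8)/(c - 6)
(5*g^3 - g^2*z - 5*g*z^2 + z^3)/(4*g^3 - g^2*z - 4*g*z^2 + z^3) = (-5*g + z)/(-4*g + z)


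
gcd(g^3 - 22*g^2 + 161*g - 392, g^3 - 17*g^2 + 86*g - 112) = g^2 - 15*g + 56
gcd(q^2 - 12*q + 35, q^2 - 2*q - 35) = q - 7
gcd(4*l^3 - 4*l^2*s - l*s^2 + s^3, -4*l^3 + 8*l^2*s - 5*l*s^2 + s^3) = 2*l^2 - 3*l*s + s^2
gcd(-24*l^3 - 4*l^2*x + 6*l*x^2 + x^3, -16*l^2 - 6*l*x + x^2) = 2*l + x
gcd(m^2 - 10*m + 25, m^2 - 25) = m - 5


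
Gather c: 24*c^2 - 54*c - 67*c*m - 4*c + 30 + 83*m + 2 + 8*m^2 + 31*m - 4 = 24*c^2 + c*(-67*m - 58) + 8*m^2 + 114*m + 28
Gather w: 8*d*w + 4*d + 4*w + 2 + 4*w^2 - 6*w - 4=4*d + 4*w^2 + w*(8*d - 2) - 2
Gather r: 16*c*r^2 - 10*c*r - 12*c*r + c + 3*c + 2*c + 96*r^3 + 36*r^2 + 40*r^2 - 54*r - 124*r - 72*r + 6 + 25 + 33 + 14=6*c + 96*r^3 + r^2*(16*c + 76) + r*(-22*c - 250) + 78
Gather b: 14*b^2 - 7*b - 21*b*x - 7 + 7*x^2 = 14*b^2 + b*(-21*x - 7) + 7*x^2 - 7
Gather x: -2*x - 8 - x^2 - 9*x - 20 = -x^2 - 11*x - 28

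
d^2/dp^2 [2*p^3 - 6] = 12*p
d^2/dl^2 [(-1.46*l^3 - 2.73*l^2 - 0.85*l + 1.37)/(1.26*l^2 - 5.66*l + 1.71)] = (-3.5527136788005e-15*l^5 + 7.105427357601e-15*l^4 - 128.889976*l^3 + 133.126956*l^2 - 73.248408*l + 49.454734)/(2.000376*l^6 - 26.957448*l^5 + 129.238956*l^4 - 254.491712*l^3 + 175.395726*l^2 - 49.651218*l + 5.000211)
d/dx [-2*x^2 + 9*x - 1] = 9 - 4*x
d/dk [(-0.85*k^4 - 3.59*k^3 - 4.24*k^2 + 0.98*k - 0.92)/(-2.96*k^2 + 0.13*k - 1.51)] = (5.032*k^5 + 10.2949*k^4 + 4.2006*k^3 + 18.6123*k^2 + 7.3584*k - 1.3602)/(8.7616*k^4 - 0.7696*k^3 + 8.9561*k^2 - 0.3926*k + 2.2801)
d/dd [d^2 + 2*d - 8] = 2*d + 2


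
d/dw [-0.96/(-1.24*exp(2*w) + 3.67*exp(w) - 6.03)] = (3.5232 - 2.3808*exp(w))*exp(w)/(1.24*exp(2*w) - 3.67*exp(w) + 6.03)^2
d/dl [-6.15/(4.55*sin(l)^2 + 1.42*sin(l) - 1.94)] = (55.965*sin(l) + 8.733)*cos(l)/(4.55*sin(l)^2 + 1.42*sin(l) - 1.94)^2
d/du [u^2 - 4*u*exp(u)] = -4*u*exp(u) + 2*u - 4*exp(u)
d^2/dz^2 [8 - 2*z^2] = -4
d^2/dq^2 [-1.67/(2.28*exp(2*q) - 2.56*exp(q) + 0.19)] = (-1.67*(4.56*exp(q) - 2.56)*(9.12*exp(q) - 5.12)*exp(q) + (15.2304*exp(q) - 4.2752)*(2.28*exp(2*q) - 2.56*exp(q) + 0.19))*exp(q)/(2.28*exp(2*q) - 2.56*exp(q) + 0.19)^3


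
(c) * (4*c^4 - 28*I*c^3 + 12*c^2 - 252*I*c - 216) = 4*c^5 - 28*I*c^4 + 12*c^3 - 252*I*c^2 - 216*c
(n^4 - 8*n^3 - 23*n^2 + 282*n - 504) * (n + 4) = n^5 - 4*n^4 - 55*n^3 + 190*n^2 + 624*n - 2016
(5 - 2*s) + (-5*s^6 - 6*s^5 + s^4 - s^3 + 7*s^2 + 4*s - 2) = -5*s^6 - 6*s^5 + s^4 - s^3 + 7*s^2 + 2*s + 3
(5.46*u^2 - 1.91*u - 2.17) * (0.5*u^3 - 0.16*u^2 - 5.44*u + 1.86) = 2.73*u^5 - 1.8286*u^4 - 30.4818*u^3 + 20.8932*u^2 + 8.2522*u - 4.0362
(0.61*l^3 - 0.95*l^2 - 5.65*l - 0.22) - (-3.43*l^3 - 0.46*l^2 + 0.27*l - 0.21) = 4.04*l^3 - 0.49*l^2 - 5.92*l - 0.01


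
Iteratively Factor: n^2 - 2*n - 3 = (n + 1)*(n - 3)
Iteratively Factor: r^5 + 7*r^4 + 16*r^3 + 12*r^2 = (r)*(r^4 + 7*r^3 + 16*r^2 + 12*r) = r*(r + 3)*(r^3 + 4*r^2 + 4*r) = r*(r + 2)*(r + 3)*(r^2 + 2*r) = r^2*(r + 2)*(r + 3)*(r + 2)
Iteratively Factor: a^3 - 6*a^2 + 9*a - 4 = (a - 1)*(a^2 - 5*a + 4) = (a - 4)*(a - 1)*(a - 1)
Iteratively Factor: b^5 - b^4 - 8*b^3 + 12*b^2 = (b)*(b^4 - b^3 - 8*b^2 + 12*b) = b*(b - 2)*(b^3 + b^2 - 6*b) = b*(b - 2)^2*(b^2 + 3*b) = b^2*(b - 2)^2*(b + 3)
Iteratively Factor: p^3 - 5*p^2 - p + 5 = (p - 1)*(p^2 - 4*p - 5) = (p - 5)*(p - 1)*(p + 1)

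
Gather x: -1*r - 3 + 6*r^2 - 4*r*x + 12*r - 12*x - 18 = 6*r^2 + 11*r + x*(-4*r - 12) - 21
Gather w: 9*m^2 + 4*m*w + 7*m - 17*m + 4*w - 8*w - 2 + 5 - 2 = 9*m^2 - 10*m + w*(4*m - 4) + 1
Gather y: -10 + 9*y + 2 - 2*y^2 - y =-2*y^2 + 8*y - 8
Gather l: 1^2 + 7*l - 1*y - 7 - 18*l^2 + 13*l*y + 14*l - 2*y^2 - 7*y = -18*l^2 + l*(13*y + 21) - 2*y^2 - 8*y - 6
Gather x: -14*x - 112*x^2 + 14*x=-112*x^2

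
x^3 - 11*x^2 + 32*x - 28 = (x - 7)*(x - 2)^2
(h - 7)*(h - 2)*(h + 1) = h^3 - 8*h^2 + 5*h + 14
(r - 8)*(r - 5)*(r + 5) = r^3 - 8*r^2 - 25*r + 200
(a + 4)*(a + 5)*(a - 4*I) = a^3 + 9*a^2 - 4*I*a^2 + 20*a - 36*I*a - 80*I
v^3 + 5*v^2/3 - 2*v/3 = v*(v - 1/3)*(v + 2)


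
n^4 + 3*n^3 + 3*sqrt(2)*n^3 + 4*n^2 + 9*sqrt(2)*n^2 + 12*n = n*(n + 3)*(n + sqrt(2))*(n + 2*sqrt(2))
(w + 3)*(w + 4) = w^2 + 7*w + 12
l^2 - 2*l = l*(l - 2)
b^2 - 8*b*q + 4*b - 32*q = (b + 4)*(b - 8*q)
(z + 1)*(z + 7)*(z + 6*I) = z^3 + 8*z^2 + 6*I*z^2 + 7*z + 48*I*z + 42*I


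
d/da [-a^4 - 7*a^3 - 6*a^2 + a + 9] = -4*a^3 - 21*a^2 - 12*a + 1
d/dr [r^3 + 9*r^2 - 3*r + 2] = 3*r^2 + 18*r - 3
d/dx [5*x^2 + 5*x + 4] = 10*x + 5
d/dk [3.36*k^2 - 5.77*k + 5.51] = 6.72*k - 5.77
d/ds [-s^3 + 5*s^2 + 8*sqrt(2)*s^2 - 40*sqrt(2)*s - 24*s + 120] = -3*s^2 + 10*s + 16*sqrt(2)*s - 40*sqrt(2) - 24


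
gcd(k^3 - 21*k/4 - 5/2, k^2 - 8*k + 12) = 1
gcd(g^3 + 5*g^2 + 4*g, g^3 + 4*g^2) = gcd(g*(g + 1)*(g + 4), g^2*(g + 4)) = g^2 + 4*g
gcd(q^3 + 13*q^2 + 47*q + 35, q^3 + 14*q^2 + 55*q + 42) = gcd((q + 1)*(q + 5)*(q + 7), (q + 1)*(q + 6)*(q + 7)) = q^2 + 8*q + 7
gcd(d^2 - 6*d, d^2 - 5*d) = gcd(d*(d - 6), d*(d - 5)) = d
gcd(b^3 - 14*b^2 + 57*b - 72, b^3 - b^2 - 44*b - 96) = b - 8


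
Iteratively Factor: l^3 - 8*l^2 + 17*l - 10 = (l - 2)*(l^2 - 6*l + 5) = (l - 5)*(l - 2)*(l - 1)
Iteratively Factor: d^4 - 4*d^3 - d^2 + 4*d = (d - 4)*(d^3 - d) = d*(d - 4)*(d^2 - 1) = d*(d - 4)*(d + 1)*(d - 1)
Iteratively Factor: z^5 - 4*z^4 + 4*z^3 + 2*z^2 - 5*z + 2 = (z - 1)*(z^4 - 3*z^3 + z^2 + 3*z - 2) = (z - 1)^2*(z^3 - 2*z^2 - z + 2) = (z - 1)^2*(z + 1)*(z^2 - 3*z + 2) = (z - 2)*(z - 1)^2*(z + 1)*(z - 1)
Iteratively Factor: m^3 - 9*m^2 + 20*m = (m - 5)*(m^2 - 4*m) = (m - 5)*(m - 4)*(m)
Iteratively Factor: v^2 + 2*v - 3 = (v + 3)*(v - 1)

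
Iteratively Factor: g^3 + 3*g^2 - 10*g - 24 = (g + 4)*(g^2 - g - 6) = (g - 3)*(g + 4)*(g + 2)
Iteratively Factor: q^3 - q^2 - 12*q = (q)*(q^2 - q - 12) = q*(q - 4)*(q + 3)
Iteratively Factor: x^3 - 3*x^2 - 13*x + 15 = (x + 3)*(x^2 - 6*x + 5) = (x - 5)*(x + 3)*(x - 1)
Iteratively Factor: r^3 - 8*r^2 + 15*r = (r)*(r^2 - 8*r + 15) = r*(r - 3)*(r - 5)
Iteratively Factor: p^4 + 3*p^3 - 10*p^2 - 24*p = (p - 3)*(p^3 + 6*p^2 + 8*p) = (p - 3)*(p + 2)*(p^2 + 4*p) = (p - 3)*(p + 2)*(p + 4)*(p)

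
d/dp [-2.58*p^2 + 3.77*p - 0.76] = 3.77 - 5.16*p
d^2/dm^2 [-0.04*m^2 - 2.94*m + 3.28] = -0.0800000000000000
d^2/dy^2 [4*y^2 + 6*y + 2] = 8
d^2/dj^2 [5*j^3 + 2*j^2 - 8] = 30*j + 4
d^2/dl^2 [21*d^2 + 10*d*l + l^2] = 2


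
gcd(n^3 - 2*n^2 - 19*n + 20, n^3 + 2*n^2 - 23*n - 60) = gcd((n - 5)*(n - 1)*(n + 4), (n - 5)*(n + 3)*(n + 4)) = n^2 - n - 20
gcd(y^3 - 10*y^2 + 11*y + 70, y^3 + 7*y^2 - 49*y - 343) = y - 7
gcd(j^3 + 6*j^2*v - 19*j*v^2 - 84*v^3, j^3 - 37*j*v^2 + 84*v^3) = -j^2 - 3*j*v + 28*v^2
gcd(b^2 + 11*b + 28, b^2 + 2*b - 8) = b + 4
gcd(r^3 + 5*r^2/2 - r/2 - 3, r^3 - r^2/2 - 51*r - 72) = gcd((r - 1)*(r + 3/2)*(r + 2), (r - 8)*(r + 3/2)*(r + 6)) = r + 3/2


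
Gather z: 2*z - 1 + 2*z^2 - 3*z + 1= 2*z^2 - z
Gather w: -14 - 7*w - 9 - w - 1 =-8*w - 24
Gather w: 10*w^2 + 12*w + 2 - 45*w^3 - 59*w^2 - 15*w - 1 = -45*w^3 - 49*w^2 - 3*w + 1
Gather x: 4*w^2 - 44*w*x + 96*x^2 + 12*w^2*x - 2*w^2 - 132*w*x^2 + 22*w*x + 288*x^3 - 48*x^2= 2*w^2 + 288*x^3 + x^2*(48 - 132*w) + x*(12*w^2 - 22*w)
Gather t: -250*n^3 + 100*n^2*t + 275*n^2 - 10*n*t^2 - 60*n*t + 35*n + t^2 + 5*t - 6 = -250*n^3 + 275*n^2 + 35*n + t^2*(1 - 10*n) + t*(100*n^2 - 60*n + 5) - 6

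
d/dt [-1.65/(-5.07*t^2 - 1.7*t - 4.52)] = (-16.731*t - 2.805)/(5.07*t^2 + 1.7*t + 4.52)^2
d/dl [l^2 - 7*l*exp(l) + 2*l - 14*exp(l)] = -7*l*exp(l) + 2*l - 21*exp(l) + 2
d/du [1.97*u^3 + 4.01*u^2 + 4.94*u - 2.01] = 5.91*u^2 + 8.02*u + 4.94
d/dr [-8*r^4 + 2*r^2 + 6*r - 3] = -32*r^3 + 4*r + 6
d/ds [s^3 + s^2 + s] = 3*s^2 + 2*s + 1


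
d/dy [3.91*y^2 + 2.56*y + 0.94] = 7.82*y + 2.56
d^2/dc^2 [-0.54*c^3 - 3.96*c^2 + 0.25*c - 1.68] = -3.24*c - 7.92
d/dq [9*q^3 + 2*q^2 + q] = 27*q^2 + 4*q + 1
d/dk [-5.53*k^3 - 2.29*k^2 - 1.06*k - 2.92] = -16.59*k^2 - 4.58*k - 1.06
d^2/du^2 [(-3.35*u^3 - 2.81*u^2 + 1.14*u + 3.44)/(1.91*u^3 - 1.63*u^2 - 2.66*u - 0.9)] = (-2.8421709430404e-14*u^7 - 41.361432*u^6 - 77.167056*u^5 - 25.46412*u^4 - 234.550416*u^3 - 49.8950280000001*u^2 + 98.655792*u + 28.576648)/(6.967871*u^9 - 17.839209*u^8 - 13.887801*u^7 + 35.507651*u^6 + 36.152946*u^5 - 14.338074*u^4 - 37.593116*u^3 - 23.06502*u^2 - 6.4638*u - 0.729)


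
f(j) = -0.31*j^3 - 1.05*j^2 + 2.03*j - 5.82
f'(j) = -0.93*j^2 - 2.1*j + 2.03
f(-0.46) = -6.95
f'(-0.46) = 2.80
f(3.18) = -19.95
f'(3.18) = -14.05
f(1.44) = -6.00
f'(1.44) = -2.92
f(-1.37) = -9.77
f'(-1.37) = 3.16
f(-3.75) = -11.85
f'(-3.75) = -3.17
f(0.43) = -5.17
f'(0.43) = 0.96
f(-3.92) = -11.24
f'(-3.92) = -4.03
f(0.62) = -5.04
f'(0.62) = 0.37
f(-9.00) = 116.85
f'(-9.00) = -54.40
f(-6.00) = 11.16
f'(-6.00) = -18.85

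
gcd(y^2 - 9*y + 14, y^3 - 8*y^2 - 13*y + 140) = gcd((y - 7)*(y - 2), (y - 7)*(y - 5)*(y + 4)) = y - 7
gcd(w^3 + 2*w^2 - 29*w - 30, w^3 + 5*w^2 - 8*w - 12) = w^2 + 7*w + 6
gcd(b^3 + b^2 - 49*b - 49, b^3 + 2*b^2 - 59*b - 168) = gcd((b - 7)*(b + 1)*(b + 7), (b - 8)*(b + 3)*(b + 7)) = b + 7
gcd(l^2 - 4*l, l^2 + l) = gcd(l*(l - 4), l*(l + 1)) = l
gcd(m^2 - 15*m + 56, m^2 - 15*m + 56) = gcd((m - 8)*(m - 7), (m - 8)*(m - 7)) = m^2 - 15*m + 56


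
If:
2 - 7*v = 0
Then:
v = 2/7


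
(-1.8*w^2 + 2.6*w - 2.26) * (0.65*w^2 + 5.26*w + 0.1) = -1.17*w^4 - 7.778*w^3 + 12.027*w^2 - 11.6276*w - 0.226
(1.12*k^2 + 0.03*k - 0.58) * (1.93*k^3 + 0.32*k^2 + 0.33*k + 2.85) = 2.1616*k^5 + 0.4163*k^4 - 0.7402*k^3 + 3.0163*k^2 - 0.1059*k - 1.653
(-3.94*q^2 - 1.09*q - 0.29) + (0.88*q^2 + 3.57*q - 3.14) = -3.06*q^2 + 2.48*q - 3.43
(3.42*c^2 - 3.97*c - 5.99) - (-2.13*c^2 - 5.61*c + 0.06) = 5.55*c^2 + 1.64*c - 6.05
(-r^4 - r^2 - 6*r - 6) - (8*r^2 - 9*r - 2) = -r^4 - 9*r^2 + 3*r - 4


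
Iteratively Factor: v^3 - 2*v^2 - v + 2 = (v + 1)*(v^2 - 3*v + 2) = (v - 2)*(v + 1)*(v - 1)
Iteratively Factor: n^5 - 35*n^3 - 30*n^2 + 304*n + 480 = (n + 4)*(n^4 - 4*n^3 - 19*n^2 + 46*n + 120) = (n + 2)*(n + 4)*(n^3 - 6*n^2 - 7*n + 60) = (n + 2)*(n + 3)*(n + 4)*(n^2 - 9*n + 20) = (n - 5)*(n + 2)*(n + 3)*(n + 4)*(n - 4)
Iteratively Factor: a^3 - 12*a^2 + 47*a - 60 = (a - 3)*(a^2 - 9*a + 20) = (a - 5)*(a - 3)*(a - 4)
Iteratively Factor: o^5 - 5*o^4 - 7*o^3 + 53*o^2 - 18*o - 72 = (o - 4)*(o^4 - o^3 - 11*o^2 + 9*o + 18) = (o - 4)*(o - 2)*(o^3 + o^2 - 9*o - 9) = (o - 4)*(o - 2)*(o + 1)*(o^2 - 9) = (o - 4)*(o - 2)*(o + 1)*(o + 3)*(o - 3)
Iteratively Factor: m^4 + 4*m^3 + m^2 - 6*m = (m - 1)*(m^3 + 5*m^2 + 6*m) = m*(m - 1)*(m^2 + 5*m + 6) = m*(m - 1)*(m + 2)*(m + 3)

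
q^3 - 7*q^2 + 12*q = q*(q - 4)*(q - 3)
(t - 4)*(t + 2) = t^2 - 2*t - 8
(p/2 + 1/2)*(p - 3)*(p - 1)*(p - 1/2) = p^4/2 - 7*p^3/4 + p^2/4 + 7*p/4 - 3/4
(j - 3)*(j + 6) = j^2 + 3*j - 18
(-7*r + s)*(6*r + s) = -42*r^2 - r*s + s^2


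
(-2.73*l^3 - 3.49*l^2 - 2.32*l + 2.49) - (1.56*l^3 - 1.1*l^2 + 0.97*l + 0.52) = -4.29*l^3 - 2.39*l^2 - 3.29*l + 1.97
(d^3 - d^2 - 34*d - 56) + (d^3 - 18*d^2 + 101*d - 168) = 2*d^3 - 19*d^2 + 67*d - 224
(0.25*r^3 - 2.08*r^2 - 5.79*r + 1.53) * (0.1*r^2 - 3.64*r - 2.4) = 0.025*r^5 - 1.118*r^4 + 6.3922*r^3 + 26.2206*r^2 + 8.3268*r - 3.672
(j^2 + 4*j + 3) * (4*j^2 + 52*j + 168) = 4*j^4 + 68*j^3 + 388*j^2 + 828*j + 504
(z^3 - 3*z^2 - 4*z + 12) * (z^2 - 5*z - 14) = z^5 - 8*z^4 - 3*z^3 + 74*z^2 - 4*z - 168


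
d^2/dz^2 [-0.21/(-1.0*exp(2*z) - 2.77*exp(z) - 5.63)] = (-(0.84*exp(z) + 0.5817)*(1.0*exp(2*z) + 2.77*exp(z) + 5.63) + 0.21*(2.0*exp(z) + 2.77)*(4.0*exp(z) + 5.54)*exp(z))*exp(z)/(1.0*exp(2*z) + 2.77*exp(z) + 5.63)^3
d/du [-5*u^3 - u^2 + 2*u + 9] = -15*u^2 - 2*u + 2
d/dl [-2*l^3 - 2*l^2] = 2*l*(-3*l - 2)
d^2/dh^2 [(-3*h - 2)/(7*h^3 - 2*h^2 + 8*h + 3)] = 2*(-441*h^5 - 462*h^4 + 380*h^3 + 18*h^2 + 168*h - 68)/(343*h^9 - 294*h^8 + 1260*h^7 - 239*h^6 + 1188*h^5 + 660*h^4 + 413*h^3 + 522*h^2 + 216*h + 27)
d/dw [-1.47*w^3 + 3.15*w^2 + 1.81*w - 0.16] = -4.41*w^2 + 6.3*w + 1.81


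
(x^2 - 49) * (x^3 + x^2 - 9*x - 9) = x^5 + x^4 - 58*x^3 - 58*x^2 + 441*x + 441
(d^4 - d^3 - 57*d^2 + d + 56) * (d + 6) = d^5 + 5*d^4 - 63*d^3 - 341*d^2 + 62*d + 336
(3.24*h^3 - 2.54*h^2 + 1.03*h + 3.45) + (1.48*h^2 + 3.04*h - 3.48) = 3.24*h^3 - 1.06*h^2 + 4.07*h - 0.0299999999999998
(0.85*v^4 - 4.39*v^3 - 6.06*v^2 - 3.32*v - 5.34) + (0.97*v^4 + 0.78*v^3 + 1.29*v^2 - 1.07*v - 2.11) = 1.82*v^4 - 3.61*v^3 - 4.77*v^2 - 4.39*v - 7.45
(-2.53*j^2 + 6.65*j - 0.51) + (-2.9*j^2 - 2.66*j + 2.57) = -5.43*j^2 + 3.99*j + 2.06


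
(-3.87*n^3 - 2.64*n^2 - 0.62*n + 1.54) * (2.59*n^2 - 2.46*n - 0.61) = -10.0233*n^5 + 2.6826*n^4 + 7.2493*n^3 + 7.1242*n^2 - 3.4102*n - 0.9394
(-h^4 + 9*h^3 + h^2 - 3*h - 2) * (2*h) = -2*h^5 + 18*h^4 + 2*h^3 - 6*h^2 - 4*h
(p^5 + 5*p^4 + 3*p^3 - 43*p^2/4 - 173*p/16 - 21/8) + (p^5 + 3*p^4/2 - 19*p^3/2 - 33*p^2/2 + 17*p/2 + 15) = 2*p^5 + 13*p^4/2 - 13*p^3/2 - 109*p^2/4 - 37*p/16 + 99/8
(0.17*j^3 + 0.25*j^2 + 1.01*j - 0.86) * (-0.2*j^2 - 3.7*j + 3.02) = -0.034*j^5 - 0.679*j^4 - 0.6136*j^3 - 2.81*j^2 + 6.2322*j - 2.5972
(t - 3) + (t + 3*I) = 2*t - 3 + 3*I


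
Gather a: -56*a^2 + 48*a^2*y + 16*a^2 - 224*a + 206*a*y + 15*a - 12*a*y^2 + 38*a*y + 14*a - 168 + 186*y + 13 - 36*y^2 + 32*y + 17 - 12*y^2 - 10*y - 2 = a^2*(48*y - 40) + a*(-12*y^2 + 244*y - 195) - 48*y^2 + 208*y - 140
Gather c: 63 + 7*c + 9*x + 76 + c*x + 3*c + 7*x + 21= c*(x + 10) + 16*x + 160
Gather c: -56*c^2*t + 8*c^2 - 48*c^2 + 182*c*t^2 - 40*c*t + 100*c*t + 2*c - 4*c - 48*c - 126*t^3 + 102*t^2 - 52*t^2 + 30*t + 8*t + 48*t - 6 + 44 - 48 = c^2*(-56*t - 40) + c*(182*t^2 + 60*t - 50) - 126*t^3 + 50*t^2 + 86*t - 10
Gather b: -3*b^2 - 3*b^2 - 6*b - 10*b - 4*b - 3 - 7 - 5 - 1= -6*b^2 - 20*b - 16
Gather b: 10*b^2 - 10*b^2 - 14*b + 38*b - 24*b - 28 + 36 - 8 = 0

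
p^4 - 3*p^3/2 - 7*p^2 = p^2*(p - 7/2)*(p + 2)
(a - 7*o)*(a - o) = a^2 - 8*a*o + 7*o^2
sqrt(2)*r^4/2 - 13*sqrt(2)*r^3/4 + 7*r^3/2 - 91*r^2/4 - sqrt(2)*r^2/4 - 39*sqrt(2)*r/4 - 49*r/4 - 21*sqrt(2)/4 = (r - 7)*(r + 1/2)*(r + 3*sqrt(2))*(sqrt(2)*r/2 + 1/2)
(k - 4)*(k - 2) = k^2 - 6*k + 8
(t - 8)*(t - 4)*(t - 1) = t^3 - 13*t^2 + 44*t - 32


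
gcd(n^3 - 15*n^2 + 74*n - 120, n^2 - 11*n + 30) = n^2 - 11*n + 30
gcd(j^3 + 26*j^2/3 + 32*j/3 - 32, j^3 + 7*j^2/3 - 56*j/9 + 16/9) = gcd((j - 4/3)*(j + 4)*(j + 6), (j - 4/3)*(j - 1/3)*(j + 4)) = j^2 + 8*j/3 - 16/3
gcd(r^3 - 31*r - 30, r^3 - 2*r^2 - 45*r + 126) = r - 6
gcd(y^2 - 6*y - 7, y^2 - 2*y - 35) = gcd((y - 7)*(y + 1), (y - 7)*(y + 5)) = y - 7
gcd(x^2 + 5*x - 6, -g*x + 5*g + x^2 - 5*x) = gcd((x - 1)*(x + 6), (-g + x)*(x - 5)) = 1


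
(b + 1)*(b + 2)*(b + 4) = b^3 + 7*b^2 + 14*b + 8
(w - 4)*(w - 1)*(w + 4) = w^3 - w^2 - 16*w + 16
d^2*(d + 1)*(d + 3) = d^4 + 4*d^3 + 3*d^2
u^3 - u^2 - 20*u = u*(u - 5)*(u + 4)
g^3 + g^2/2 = g^2*(g + 1/2)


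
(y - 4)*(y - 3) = y^2 - 7*y + 12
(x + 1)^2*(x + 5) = x^3 + 7*x^2 + 11*x + 5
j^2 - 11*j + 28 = (j - 7)*(j - 4)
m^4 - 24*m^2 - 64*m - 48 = (m - 6)*(m + 2)^3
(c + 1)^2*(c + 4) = c^3 + 6*c^2 + 9*c + 4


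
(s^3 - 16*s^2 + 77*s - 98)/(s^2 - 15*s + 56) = (s^2 - 9*s + 14)/(s - 8)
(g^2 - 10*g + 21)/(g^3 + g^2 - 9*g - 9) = (g - 7)/(g^2 + 4*g + 3)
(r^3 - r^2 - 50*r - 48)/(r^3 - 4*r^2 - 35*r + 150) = (r^2 - 7*r - 8)/(r^2 - 10*r + 25)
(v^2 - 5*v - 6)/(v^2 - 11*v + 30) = (v + 1)/(v - 5)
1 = 1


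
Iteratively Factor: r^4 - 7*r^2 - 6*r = (r - 3)*(r^3 + 3*r^2 + 2*r) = r*(r - 3)*(r^2 + 3*r + 2) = r*(r - 3)*(r + 2)*(r + 1)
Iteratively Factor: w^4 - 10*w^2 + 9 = (w - 1)*(w^3 + w^2 - 9*w - 9) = (w - 1)*(w + 1)*(w^2 - 9) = (w - 1)*(w + 1)*(w + 3)*(w - 3)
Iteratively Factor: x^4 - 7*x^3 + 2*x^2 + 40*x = (x)*(x^3 - 7*x^2 + 2*x + 40) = x*(x - 4)*(x^2 - 3*x - 10) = x*(x - 5)*(x - 4)*(x + 2)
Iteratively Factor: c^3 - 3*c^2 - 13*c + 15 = (c - 1)*(c^2 - 2*c - 15) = (c - 1)*(c + 3)*(c - 5)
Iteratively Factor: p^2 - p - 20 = (p - 5)*(p + 4)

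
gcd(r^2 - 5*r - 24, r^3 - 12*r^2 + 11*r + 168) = r^2 - 5*r - 24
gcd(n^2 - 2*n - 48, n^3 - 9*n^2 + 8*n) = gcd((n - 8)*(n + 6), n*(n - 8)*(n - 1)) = n - 8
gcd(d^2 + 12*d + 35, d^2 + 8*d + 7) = d + 7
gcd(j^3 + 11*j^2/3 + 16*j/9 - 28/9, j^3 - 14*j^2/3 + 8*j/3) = j - 2/3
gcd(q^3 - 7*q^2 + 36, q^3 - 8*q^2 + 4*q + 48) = q^2 - 4*q - 12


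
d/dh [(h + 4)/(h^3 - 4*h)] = 2*(-h^3 - 6*h^2 + 8)/(h^2*(h^4 - 8*h^2 + 16))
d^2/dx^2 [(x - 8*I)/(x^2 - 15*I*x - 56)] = 2/(x^3 - 21*I*x^2 - 147*x + 343*I)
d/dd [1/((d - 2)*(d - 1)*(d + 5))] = (-(d - 2)*(d - 1) - (d - 2)*(d + 5) - (d - 1)*(d + 5))/((d - 2)^2*(d - 1)^2*(d + 5)^2)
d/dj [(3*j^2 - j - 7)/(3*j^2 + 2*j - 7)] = 3*(3*j^2 + 7)/(9*j^4 + 12*j^3 - 38*j^2 - 28*j + 49)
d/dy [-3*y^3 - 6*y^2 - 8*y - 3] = -9*y^2 - 12*y - 8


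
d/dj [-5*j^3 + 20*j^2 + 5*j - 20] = -15*j^2 + 40*j + 5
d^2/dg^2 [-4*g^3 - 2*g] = -24*g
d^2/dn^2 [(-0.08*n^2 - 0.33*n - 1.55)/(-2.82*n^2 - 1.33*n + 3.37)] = (8.88178419700125e-16*n^4 + 4.648488*n^3 + 78.518952*n^2 + 53.697312*n + 39.71942)/(22.425768*n^6 + 31.730076*n^5 - 65.43387*n^4 - 73.484495*n^3 + 78.195795*n^2 + 45.314031*n - 38.272753)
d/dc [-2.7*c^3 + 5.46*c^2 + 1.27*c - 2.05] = -8.1*c^2 + 10.92*c + 1.27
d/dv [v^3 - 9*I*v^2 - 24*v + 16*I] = 3*v^2 - 18*I*v - 24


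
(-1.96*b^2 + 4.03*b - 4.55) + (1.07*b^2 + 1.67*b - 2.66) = -0.89*b^2 + 5.7*b - 7.21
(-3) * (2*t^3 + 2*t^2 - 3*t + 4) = -6*t^3 - 6*t^2 + 9*t - 12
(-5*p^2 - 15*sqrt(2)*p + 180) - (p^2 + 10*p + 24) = -6*p^2 - 15*sqrt(2)*p - 10*p + 156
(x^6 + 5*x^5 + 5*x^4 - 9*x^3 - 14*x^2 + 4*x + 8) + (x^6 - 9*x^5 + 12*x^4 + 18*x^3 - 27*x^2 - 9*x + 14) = 2*x^6 - 4*x^5 + 17*x^4 + 9*x^3 - 41*x^2 - 5*x + 22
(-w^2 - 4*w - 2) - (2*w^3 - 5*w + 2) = -2*w^3 - w^2 + w - 4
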